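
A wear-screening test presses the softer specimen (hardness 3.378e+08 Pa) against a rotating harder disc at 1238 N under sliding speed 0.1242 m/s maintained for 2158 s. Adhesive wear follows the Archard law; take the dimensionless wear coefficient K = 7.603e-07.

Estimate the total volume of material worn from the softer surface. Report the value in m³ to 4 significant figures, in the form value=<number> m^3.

value=7.468e-10 m^3

Intermediate values appear rounded — all arithmetic holds exact precision — one final rounding to four significant figures.
The distance L = v·t = 0.1242 m/s × 2158 s = 268.0 m.
As SI base values: W = 1238 N, H = 3.378e+08 Pa, K = 7.603e-07.
Archard volume V = K·W·L/H = 7.603e-07 · 1238 · 268.0 / 3.378e+08 = 7.468e-10 m³.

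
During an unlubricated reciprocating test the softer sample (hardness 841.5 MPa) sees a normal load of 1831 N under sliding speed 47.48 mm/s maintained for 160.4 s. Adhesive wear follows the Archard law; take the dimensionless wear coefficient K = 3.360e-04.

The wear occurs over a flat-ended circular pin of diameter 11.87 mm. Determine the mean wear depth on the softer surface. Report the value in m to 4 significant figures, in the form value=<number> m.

Shown intermediates are rounded. The algebra carries exact precision, and rounded just once: four significant digits.
Convert: Sliding speed v = 47.48 mm/s = 0.04748 m/s. Total distance L = v·t = 0.04748 m/s × 160.4 s = 7.616 m.
Convert: Hardness H = 841.5 MPa = 8.415e+08 Pa.
Convert: Pin diameter d = 11.87 mm = 0.01187 m. Contact area A = π·d²/4 = π·(0.01187 m)²/4 = 1.107e-04 m².
SI base units throughout: W = 1831 N, H = 8.415e+08 Pa, K = 3.360e-04.
Wear volume V = K·W·L/H = 3.360e-04 · 1831 · 7.616 / 8.415e+08 = 5.568e-09 m³.
Wear depth h = V/A = 5.568e-09 / 1.107e-04 = 5.031e-05 m.

value=5.031e-05 m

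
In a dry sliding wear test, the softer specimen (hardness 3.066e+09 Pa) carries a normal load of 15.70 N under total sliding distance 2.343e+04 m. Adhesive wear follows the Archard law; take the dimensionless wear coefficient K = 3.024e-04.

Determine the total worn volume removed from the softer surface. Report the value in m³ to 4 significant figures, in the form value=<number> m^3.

value=3.628e-08 m^3

Every step holds exact precision. Printed values are rounded. Rounded once at the end: 4 significant figures.
In SI base units: W = 15.70 N, H = 3.066e+09 Pa, K = 3.024e-04.
The Archard volume V = K·W·L/H = 3.024e-04 · 15.70 · 2.343e+04 / 3.066e+09 = 3.628e-08 m³.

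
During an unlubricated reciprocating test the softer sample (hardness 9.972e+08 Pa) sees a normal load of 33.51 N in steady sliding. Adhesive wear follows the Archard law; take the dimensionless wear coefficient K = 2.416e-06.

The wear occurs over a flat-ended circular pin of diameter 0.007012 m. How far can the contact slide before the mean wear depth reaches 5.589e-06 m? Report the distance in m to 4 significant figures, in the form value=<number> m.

Every step maintains full float precision, and shown intermediates are rounded, and one last rounding, at 4 significant figures.
Contact area A = π·d²/4 = π·(0.007012 m)²/4 = 3.862e-05 m².
Collected in SI base units: W = 33.51 N, H = 9.972e+08 Pa, K = 2.416e-06.
Limit volume V_lim = h_lim·A = 5.589e-06 · 3.862e-05 = 2.158e-10 m³.
Inverting, life L = V_lim·H/(K·W) = 2.158e-10 · 9.972e+08 / (2.416e-06 · 33.51) = 2658 m.

value=2658 m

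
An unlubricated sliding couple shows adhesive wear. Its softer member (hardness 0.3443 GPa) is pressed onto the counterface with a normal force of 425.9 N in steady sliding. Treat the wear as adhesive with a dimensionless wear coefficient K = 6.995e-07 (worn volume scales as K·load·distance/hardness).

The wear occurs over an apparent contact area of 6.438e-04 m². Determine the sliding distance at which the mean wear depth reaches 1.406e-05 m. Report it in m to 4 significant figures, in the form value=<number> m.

The computation carries full precision; the intermediates are displayed rounded — one final rounding: 4 significant figures.
Convert: Hardness H = 0.3443 GPa = 3.443e+08 Pa.
Expressed in SI base units: W = 425.9 N, H = 3.443e+08 Pa, K = 6.995e-07.
Allowed volume V_lim = h_lim·A = 1.406e-05 · 6.438e-04 = 9.052e-09 m³.
Inverting, life L = V_lim·H/(K·W) = 9.052e-09 · 3.443e+08 / (6.995e-07 · 425.9) = 1.046e+04 m.

value=1.046e+04 m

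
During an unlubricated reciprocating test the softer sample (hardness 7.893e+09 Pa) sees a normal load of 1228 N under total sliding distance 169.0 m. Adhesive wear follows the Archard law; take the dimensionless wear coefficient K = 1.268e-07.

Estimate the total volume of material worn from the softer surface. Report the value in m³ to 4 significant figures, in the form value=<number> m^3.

value=3.334e-12 m^3

All arithmetic holds full precision. The intermediates appear rounded; one final rounding: four significant digits.
SI base units throughout: W = 1228 N, H = 7.893e+09 Pa, K = 1.268e-07.
Archard relation: V = K·W·L/H = 1.268e-07 · 1228 · 169.0 / 7.893e+09 = 3.334e-12 m³.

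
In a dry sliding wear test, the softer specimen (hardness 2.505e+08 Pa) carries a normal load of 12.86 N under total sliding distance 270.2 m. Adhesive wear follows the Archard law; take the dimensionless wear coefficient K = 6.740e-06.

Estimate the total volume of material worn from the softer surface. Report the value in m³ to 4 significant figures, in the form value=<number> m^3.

The intermediates appear rounded, and the algebra runs at exact precision; rounded once at the end, at 4 significant figures.
As SI base values: W = 12.86 N, H = 2.505e+08 Pa, K = 6.740e-06.
Archard volume V = K·W·L/H = 6.740e-06 · 12.86 · 270.2 / 2.505e+08 = 9.349e-11 m³.

value=9.349e-11 m^3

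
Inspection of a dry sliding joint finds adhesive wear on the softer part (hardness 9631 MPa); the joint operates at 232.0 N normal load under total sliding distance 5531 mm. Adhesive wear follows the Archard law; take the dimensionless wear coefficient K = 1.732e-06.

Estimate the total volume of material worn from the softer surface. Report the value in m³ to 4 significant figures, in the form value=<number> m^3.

All arithmetic carries full precision — printed values are rounded. Rounded just once, at 4 significant digits.
Convert: Total distance L = 5531 mm = 5.531 m.
Convert: Hardness H = 9631 MPa = 9.631e+09 Pa.
Restated in SI base units: W = 232.0 N, H = 9.631e+09 Pa, K = 1.732e-06.
Archard volume V = K·W·L/H = 1.732e-06 · 232.0 · 5.531 / 9.631e+09 = 2.308e-13 m³.

value=2.308e-13 m^3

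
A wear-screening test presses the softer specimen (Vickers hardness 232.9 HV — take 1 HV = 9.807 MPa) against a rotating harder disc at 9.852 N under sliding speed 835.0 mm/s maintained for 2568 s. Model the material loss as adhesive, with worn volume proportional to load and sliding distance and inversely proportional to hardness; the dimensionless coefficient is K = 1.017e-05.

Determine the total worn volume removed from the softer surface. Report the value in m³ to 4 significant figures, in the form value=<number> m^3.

Shown intermediates are rounded, and every step holds exact precision, and a lone final rounding to four significant figures.
Sliding speed v = 835.0 mm/s = 0.8350 m/s. Path length L = v·t = 0.8350 m/s × 2568 s = 2144 m.
Hardness H = 232.9 HV × 9.807 MPa/HV = 2284 MPa = 2.284e+09 Pa.
SI base units throughout: W = 9.852 N, H = 2.284e+09 Pa, K = 1.017e-05.
Archard volume V = K·W·L/H = 1.017e-05 · 9.852 · 2144 / 2.284e+09 = 9.406e-11 m³.

value=9.406e-11 m^3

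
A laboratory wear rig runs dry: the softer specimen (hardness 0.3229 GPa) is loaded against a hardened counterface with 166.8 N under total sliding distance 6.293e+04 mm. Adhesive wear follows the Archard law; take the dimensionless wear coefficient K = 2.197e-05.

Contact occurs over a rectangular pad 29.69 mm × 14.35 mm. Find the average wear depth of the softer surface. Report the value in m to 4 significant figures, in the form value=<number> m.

All working math carries exact precision. Intermediates appear rounded. Rounded once at the end, at 4 significant figures.
Convert: Distance covered L = 6.293e+04 mm = 62.93 m.
Convert: Hardness H = 0.3229 GPa = 3.229e+08 Pa.
Convert: Pad sides 29.69 mm × 14.35 mm = 0.02969 m × 0.01435 m. Contact area A = 0.02969 m × 0.01435 m = 4.261e-04 m².
Expressed in SI base units: W = 166.8 N, H = 3.229e+08 Pa, K = 2.197e-05.
Archard volume V = K·W·L/H = 2.197e-05 · 166.8 · 62.93 / 3.229e+08 = 7.142e-10 m³.
Mean wear depth h = V/A = 7.142e-10 / 4.261e-04 = 1.676e-06 m.

value=1.676e-06 m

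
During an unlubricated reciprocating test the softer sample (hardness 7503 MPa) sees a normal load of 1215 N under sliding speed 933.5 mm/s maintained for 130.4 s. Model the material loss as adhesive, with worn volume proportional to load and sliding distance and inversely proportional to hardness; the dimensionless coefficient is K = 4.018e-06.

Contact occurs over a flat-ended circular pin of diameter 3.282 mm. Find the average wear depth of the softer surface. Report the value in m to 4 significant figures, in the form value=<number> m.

value=9.362e-06 m

The intermediates are printed rounded; the computation holds exact precision. Rounded once at the end to 4 significant digits.
Convert: Sliding speed v = 933.5 mm/s = 0.9335 m/s. Total distance L = v·t = 0.9335 m/s × 130.4 s = 121.7 m.
Convert: Hardness H = 7503 MPa = 7.503e+09 Pa.
Convert: Pin diameter d = 3.282 mm = 0.003282 m. Contact area A = π·d²/4 = π·(0.003282 m)²/4 = 8.460e-06 m².
In SI base units: W = 1215 N, H = 7.503e+09 Pa, K = 4.018e-06.
Archard volume V = K·W·L/H = 4.018e-06 · 1215 · 121.7 / 7.503e+09 = 7.920e-11 m³.
Depth of wear h = V/A = 7.920e-11 / 8.460e-06 = 9.362e-06 m.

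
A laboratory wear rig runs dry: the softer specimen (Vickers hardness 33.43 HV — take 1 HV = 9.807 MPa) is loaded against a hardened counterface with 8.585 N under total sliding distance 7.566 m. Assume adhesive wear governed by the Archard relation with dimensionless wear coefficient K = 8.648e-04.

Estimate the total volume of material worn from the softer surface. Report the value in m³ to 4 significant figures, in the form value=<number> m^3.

All arithmetic holds full float precision — intermediate values are displayed rounded, and rounded just once: 4 significant digits.
Convert: Hardness H = 33.43 HV × 9.807 MPa/HV = 327.8 MPa = 3.278e+08 Pa.
Collected in SI base units: W = 8.585 N, H = 3.278e+08 Pa, K = 8.648e-04.
By Archard's law, V = K·W·L/H = 8.648e-04 · 8.585 · 7.566 / 3.278e+08 = 1.713e-10 m³.

value=1.713e-10 m^3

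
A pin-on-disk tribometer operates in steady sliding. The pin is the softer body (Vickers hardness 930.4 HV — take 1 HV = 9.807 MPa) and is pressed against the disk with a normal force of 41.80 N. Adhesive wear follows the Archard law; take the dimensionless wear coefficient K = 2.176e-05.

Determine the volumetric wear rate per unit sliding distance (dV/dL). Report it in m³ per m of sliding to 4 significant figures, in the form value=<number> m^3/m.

value=9.968e-14 m^3/m

All working math runs at full precision — intermediate values are shown rounded, and a lone final rounding: 4 significant figures.
Hardness H = 930.4 HV × 9.807 MPa/HV = 9124 MPa = 9.124e+09 Pa.
As SI base values: W = 41.80 N, H = 9.124e+09 Pa, K = 2.176e-05.
Rate of wear dV/dL = K·W/H (no L dependence): 2.176e-05 · 41.80 / 9.124e+09 = 9.968e-14 m³/m.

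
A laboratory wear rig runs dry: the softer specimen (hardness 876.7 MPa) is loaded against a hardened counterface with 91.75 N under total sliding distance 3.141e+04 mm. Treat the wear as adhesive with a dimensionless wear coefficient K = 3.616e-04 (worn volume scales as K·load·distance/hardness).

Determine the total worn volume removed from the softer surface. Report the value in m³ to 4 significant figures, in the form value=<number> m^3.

value=1.189e-09 m^3

Intermediate values appear rounded, and every step carries full precision. Rounded once at the end, at four significant digits.
Convert: Path length L = 3.141e+04 mm = 31.41 m.
Convert: Hardness H = 876.7 MPa = 8.767e+08 Pa.
As SI base values: W = 91.75 N, H = 8.767e+08 Pa, K = 3.616e-04.
Wear volume V = K·W·L/H = 3.616e-04 · 91.75 · 31.41 / 8.767e+08 = 1.189e-09 m³.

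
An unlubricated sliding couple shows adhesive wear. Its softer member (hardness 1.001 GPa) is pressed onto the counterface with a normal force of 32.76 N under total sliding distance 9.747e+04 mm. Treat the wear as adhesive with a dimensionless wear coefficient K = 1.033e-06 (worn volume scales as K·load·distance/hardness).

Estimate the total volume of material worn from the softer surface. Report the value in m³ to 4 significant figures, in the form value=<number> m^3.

value=3.295e-12 m^3

Quoted intermediates are rounded; all arithmetic keeps exact precision; one final rounding to 4 significant figures.
Convert: Distance L = 9.747e+04 mm = 97.47 m.
Convert: Hardness H = 1.001 GPa = 1.001e+09 Pa.
Restated in SI base units: W = 32.76 N, H = 1.001e+09 Pa, K = 1.033e-06.
Archard relation: V = K·W·L/H = 1.033e-06 · 32.76 · 97.47 / 1.001e+09 = 3.295e-12 m³.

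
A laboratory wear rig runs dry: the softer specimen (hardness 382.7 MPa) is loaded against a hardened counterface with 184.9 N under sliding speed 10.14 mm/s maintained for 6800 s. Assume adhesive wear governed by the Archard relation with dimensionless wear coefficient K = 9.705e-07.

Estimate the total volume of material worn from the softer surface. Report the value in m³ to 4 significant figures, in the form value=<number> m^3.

value=3.233e-11 m^3

All arithmetic runs at full float precision, and intermediate values appear rounded. Rounded just once, at 4 significant figures.
Sliding speed v = 10.14 mm/s = 0.01014 m/s. The distance L = v·t = 0.01014 m/s × 6800 s = 68.95 m.
Hardness H = 382.7 MPa = 3.827e+08 Pa.
Collected in SI base units: W = 184.9 N, H = 3.827e+08 Pa, K = 9.705e-07.
The Archard volume V = K·W·L/H = 9.705e-07 · 184.9 · 68.95 / 3.827e+08 = 3.233e-11 m³.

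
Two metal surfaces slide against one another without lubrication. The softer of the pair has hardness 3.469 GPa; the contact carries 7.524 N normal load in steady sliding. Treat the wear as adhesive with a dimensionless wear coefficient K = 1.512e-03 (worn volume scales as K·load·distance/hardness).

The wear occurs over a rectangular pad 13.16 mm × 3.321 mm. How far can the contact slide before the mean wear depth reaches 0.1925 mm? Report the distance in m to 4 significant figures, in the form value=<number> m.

value=2565 m

Intermediate values are shown rounded. The computation maintains exact precision. Rounded just once, at 4 significant digits.
Convert: Hardness H = 3.469 GPa = 3.469e+09 Pa.
Convert: Pad sides 13.16 mm × 3.321 mm = 0.01316 m × 0.003321 m. Contact area A = 0.01316 m × 0.003321 m = 4.370e-05 m².
Convert: Depth limit h_lim = 0.1925 mm = 1.925e-04 m.
SI base units throughout: W = 7.524 N, H = 3.469e+09 Pa, K = 1.512e-03.
Wearable volume V_lim = h_lim·A = 1.925e-04 · 4.370e-05 = 8.413e-09 m³.
Sliding life L = V_lim·H/(K·W) = 8.413e-09 · 3.469e+09 / (1.512e-03 · 7.524) = 2565 m.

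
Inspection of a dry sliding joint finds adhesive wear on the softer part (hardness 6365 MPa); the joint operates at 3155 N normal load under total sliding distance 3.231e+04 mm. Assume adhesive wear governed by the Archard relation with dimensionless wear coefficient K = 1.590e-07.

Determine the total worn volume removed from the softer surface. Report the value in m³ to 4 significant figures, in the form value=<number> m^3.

Every step keeps exact precision — the intermediates are shown rounded — a single final rounding: 4 significant figures.
Convert: The distance L = 3.231e+04 mm = 32.31 m.
Convert: Hardness H = 6365 MPa = 6.365e+09 Pa.
Working in SI base units: W = 3155 N, H = 6.365e+09 Pa, K = 1.590e-07.
Archard volume V = K·W·L/H = 1.590e-07 · 3155 · 32.31 / 6.365e+09 = 2.546e-12 m³.

value=2.546e-12 m^3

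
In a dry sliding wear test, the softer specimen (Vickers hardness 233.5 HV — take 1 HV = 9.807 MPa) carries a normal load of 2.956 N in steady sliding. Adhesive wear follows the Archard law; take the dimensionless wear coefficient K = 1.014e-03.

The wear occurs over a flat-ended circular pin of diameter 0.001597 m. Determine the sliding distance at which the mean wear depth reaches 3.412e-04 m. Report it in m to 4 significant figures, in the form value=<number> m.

value=522.1 m

Each operation holds full float precision; the intermediates are printed rounded, and a single final rounding: 4 significant digits.
Hardness H = 233.5 HV × 9.807 MPa/HV = 2290 MPa = 2.290e+09 Pa.
Contact area A = π·d²/4 = π·(0.001597 m)²/4 = 2.003e-06 m².
Working in SI base units: W = 2.956 N, H = 2.290e+09 Pa, K = 1.014e-03.
Wearable volume V_lim = h_lim·A = 3.412e-04 · 2.003e-06 = 6.835e-10 m³.
Sliding life L = V_lim·H/(K·W) = 6.835e-10 · 2.290e+09 / (1.014e-03 · 2.956) = 522.1 m.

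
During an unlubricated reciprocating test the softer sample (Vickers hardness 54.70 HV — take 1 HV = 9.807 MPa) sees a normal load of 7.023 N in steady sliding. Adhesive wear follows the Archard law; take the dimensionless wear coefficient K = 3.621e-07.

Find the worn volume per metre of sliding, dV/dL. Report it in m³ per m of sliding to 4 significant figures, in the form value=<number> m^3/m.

value=4.741e-15 m^3/m

Each operation keeps full precision, and shown intermediates are rounded; a lone final rounding, at 4 significant figures.
Convert: Hardness H = 54.70 HV × 9.807 MPa/HV = 536.4 MPa = 5.364e+08 Pa.
Expressed in SI base units: W = 7.023 N, H = 5.364e+08 Pa, K = 3.621e-07.
Rate of wear dV/dL = K·W/H — distance-free: 3.621e-07 · 7.023 / 5.364e+08 = 4.741e-15 m³/m.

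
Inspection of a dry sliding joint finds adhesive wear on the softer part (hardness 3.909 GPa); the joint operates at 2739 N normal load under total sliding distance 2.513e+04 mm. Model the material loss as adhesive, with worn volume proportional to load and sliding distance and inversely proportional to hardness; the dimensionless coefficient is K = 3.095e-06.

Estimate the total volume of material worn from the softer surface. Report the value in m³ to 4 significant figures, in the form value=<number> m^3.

value=5.450e-11 m^3

All arithmetic keeps full float precision. Intermediate values appear rounded. Rounded once at the end, at four significant figures.
Convert: Distance L = 2.513e+04 mm = 25.13 m.
Convert: Hardness H = 3.909 GPa = 3.909e+09 Pa.
Collected in SI base units: W = 2739 N, H = 3.909e+09 Pa, K = 3.095e-06.
The Archard volume V = K·W·L/H = 3.095e-06 · 2739 · 25.13 / 3.909e+09 = 5.450e-11 m³.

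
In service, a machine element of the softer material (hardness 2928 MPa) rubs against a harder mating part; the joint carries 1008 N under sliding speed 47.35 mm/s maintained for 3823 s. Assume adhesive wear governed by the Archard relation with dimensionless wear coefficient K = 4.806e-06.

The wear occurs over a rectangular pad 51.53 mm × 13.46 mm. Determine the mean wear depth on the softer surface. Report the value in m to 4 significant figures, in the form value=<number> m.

value=4.318e-07 m

All working math maintains full float precision; shown intermediates are rounded — one last rounding to 4 significant figures.
Sliding speed v = 47.35 mm/s = 0.04735 m/s. The distance L = v·t = 0.04735 m/s × 3823 s = 181.0 m.
Hardness H = 2928 MPa = 2.928e+09 Pa.
Pad sides 51.53 mm × 13.46 mm = 0.05153 m × 0.01346 m. Contact area A = 0.05153 m × 0.01346 m = 6.936e-04 m².
Collected in SI base units: W = 1008 N, H = 2.928e+09 Pa, K = 4.806e-06.
Volume removed: V = K·W·L/H = 4.806e-06 · 1008 · 181.0 / 2.928e+09 = 2.995e-10 m³.
Mean depth h = V/A = 2.995e-10 / 6.936e-04 = 4.318e-07 m.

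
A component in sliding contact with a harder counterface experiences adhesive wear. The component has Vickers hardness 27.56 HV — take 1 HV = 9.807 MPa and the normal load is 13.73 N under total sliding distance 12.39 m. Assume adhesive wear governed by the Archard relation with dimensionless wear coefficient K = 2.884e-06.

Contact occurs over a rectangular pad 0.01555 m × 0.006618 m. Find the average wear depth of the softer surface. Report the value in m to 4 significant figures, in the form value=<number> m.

value=1.764e-08 m

The intermediates appear rounded, and all arithmetic maintains full float precision, and rounded once at the end, at 4 significant figures.
Convert: Hardness H = 27.56 HV × 9.807 MPa/HV = 270.3 MPa = 2.703e+08 Pa.
Convert: Contact area A = 0.01555 m × 0.006618 m = 1.029e-04 m².
Working in SI base units: W = 13.73 N, H = 2.703e+08 Pa, K = 2.884e-06.
Volume removed: V = K·W·L/H = 2.884e-06 · 13.73 · 12.39 / 2.703e+08 = 1.815e-12 m³.
Mean depth h = V/A = 1.815e-12 / 1.029e-04 = 1.764e-08 m.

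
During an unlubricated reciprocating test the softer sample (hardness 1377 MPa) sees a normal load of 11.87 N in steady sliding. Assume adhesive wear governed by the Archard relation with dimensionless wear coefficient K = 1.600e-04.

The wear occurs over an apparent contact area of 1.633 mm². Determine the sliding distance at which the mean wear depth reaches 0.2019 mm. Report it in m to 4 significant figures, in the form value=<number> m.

value=239.0 m

Shown intermediates are rounded; each operation holds exact precision; rounded just once, at four significant figures.
Convert: Hardness H = 1377 MPa = 1.377e+09 Pa.
Convert: Contact area A = 1.633 mm² = 1.633e-06 m².
Convert: Depth limit h_lim = 0.2019 mm = 2.019e-04 m.
SI base units throughout: W = 11.87 N, H = 1.377e+09 Pa, K = 1.600e-04.
Limit volume V_lim = h_lim·A = 2.019e-04 · 1.633e-06 = 3.297e-10 m³.
Sliding life L = V_lim·H/(K·W) = 3.297e-10 · 1.377e+09 / (1.600e-04 · 11.87) = 239.0 m.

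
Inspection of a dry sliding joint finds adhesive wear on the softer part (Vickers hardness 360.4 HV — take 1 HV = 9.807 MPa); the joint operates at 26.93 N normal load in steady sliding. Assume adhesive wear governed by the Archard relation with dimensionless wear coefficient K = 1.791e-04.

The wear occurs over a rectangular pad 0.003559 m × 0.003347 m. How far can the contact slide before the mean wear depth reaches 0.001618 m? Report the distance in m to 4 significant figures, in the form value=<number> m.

value=1.412e+04 m

The algebra carries full precision — displayed values are rounded, and rounded just once to four significant figures.
Convert: Hardness H = 360.4 HV × 9.807 MPa/HV = 3534 MPa = 3.534e+09 Pa.
Convert: Contact area A = 0.003559 m × 0.003347 m = 1.191e-05 m².
SI base units throughout: W = 26.93 N, H = 3.534e+09 Pa, K = 1.791e-04.
Allowed volume V_lim = h_lim·A = 0.001618 · 1.191e-05 = 1.927e-08 m³.
Inverting, life L = V_lim·H/(K·W) = 1.927e-08 · 3.534e+09 / (1.791e-04 · 26.93) = 1.412e+04 m.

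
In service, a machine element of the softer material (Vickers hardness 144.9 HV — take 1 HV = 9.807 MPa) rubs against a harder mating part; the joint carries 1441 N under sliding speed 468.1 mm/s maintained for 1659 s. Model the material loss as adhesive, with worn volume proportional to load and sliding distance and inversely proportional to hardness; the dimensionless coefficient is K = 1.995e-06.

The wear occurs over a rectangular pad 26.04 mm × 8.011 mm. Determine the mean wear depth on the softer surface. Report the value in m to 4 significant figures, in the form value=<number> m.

value=7.531e-06 m

Intermediates are displayed rounded; the algebra keeps full float precision. Rounded once at the end to 4 significant figures.
Sliding speed v = 468.1 mm/s = 0.4681 m/s. Distance L = v·t = 0.4681 m/s × 1659 s = 776.6 m.
Hardness H = 144.9 HV × 9.807 MPa/HV = 1421 MPa = 1.421e+09 Pa.
Pad sides 26.04 mm × 8.011 mm = 0.02604 m × 0.008011 m. Contact area A = 0.02604 m × 0.008011 m = 2.086e-04 m².
Restated in SI base units: W = 1441 N, H = 1.421e+09 Pa, K = 1.995e-06.
Wear volume V = K·W·L/H = 1.995e-06 · 1441 · 776.6 / 1.421e+09 = 1.571e-09 m³.
Wear depth h = V/A = 1.571e-09 / 2.086e-04 = 7.531e-06 m.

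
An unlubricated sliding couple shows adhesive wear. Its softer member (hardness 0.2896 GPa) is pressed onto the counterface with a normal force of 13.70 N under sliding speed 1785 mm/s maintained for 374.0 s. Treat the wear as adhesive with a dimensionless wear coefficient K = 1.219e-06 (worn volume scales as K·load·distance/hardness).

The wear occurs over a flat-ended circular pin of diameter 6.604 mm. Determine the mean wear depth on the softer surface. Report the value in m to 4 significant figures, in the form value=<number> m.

value=1.124e-06 m

The algebra keeps full float precision; intermediate values are displayed rounded, and rounded once at the end: 4 significant figures.
Sliding speed v = 1785 mm/s = 1.785 m/s. Total distance L = v·t = 1.785 m/s × 374.0 s = 667.6 m.
Hardness H = 0.2896 GPa = 2.896e+08 Pa.
Pin diameter d = 6.604 mm = 0.006604 m. Contact area A = π·d²/4 = π·(0.006604 m)²/4 = 3.425e-05 m².
Expressed in SI base units: W = 13.70 N, H = 2.896e+08 Pa, K = 1.219e-06.
Worn volume V = K·W·L/H = 1.219e-06 · 13.70 · 667.6 / 2.896e+08 = 3.850e-11 m³.
Wear depth h = V/A = 3.850e-11 / 3.425e-05 = 1.124e-06 m.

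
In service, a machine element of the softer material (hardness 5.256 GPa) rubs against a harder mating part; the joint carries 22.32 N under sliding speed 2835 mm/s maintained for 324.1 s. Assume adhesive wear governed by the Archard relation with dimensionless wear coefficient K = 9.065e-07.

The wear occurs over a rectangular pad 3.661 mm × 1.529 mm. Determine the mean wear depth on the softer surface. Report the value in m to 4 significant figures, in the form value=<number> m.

The algebra holds full float precision — intermediate values appear rounded. Rounded just once to 4 significant figures.
Sliding speed v = 2835 mm/s = 2.835 m/s. Path length L = v·t = 2.835 m/s × 324.1 s = 918.8 m.
Hardness H = 5.256 GPa = 5.256e+09 Pa.
Pad sides 3.661 mm × 1.529 mm = 0.003661 m × 0.001529 m. Contact area A = 0.003661 m × 0.001529 m = 5.598e-06 m².
Working in SI base units: W = 22.32 N, H = 5.256e+09 Pa, K = 9.065e-07.
Volume removed: V = K·W·L/H = 9.065e-07 · 22.32 · 918.8 / 5.256e+09 = 3.537e-12 m³.
Average depth h = V/A = 3.537e-12 / 5.598e-06 = 6.319e-07 m.

value=6.319e-07 m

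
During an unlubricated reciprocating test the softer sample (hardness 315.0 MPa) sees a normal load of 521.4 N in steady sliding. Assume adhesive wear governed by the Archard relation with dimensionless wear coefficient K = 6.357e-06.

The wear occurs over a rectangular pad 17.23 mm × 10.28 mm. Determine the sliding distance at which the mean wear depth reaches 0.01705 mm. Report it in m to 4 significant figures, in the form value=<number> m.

value=287.0 m

Each operation maintains full precision; shown intermediates are rounded, and rounded once at the end to 4 significant figures.
Hardness H = 315.0 MPa = 3.150e+08 Pa.
Pad sides 17.23 mm × 10.28 mm = 0.01723 m × 0.01028 m. Contact area A = 0.01723 m × 0.01028 m = 1.771e-04 m².
Depth limit h_lim = 0.01705 mm = 1.705e-05 m.
In SI base units, W = 521.4 N, H = 3.150e+08 Pa, K = 6.357e-06.
Allowed volume V_lim = h_lim·A = 1.705e-05 · 1.771e-04 = 3.020e-09 m³.
Sliding life L = V_lim·H/(K·W) = 3.020e-09 · 3.150e+08 / (6.357e-06 · 521.4) = 287.0 m.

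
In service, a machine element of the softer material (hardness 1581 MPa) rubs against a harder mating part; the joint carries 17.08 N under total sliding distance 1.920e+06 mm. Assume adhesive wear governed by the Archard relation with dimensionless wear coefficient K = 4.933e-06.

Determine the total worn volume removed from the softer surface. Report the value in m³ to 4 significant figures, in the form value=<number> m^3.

Quoted intermediates are rounded. All working math keeps exact precision; rounded just once to four significant digits.
Convert: Path length L = 1.920e+06 mm = 1920 m.
Convert: Hardness H = 1581 MPa = 1.581e+09 Pa.
In SI base units: W = 17.08 N, H = 1.581e+09 Pa, K = 4.933e-06.
Worn volume V = K·W·L/H = 4.933e-06 · 17.08 · 1920 / 1.581e+09 = 1.023e-10 m³.

value=1.023e-10 m^3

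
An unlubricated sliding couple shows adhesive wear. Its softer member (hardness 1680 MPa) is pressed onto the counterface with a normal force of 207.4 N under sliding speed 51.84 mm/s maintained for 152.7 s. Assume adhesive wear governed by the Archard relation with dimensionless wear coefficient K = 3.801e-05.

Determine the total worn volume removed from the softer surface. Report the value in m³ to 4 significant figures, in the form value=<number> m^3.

Every step holds full precision — the intermediates are displayed rounded, and a single final rounding: four significant figures.
Convert: Sliding speed v = 51.84 mm/s = 0.05184 m/s. The distance L = v·t = 0.05184 m/s × 152.7 s = 7.916 m.
Convert: Hardness H = 1680 MPa = 1.680e+09 Pa.
As SI base values: W = 207.4 N, H = 1.680e+09 Pa, K = 3.801e-05.
Volume removed: V = K·W·L/H = 3.801e-05 · 207.4 · 7.916 / 1.680e+09 = 3.715e-11 m³.

value=3.715e-11 m^3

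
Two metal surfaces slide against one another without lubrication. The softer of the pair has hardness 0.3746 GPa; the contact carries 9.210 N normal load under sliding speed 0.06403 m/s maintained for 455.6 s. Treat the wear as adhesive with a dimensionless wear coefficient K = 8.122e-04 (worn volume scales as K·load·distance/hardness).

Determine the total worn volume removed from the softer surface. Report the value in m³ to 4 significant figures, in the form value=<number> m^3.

value=5.825e-10 m^3

The algebra keeps exact precision. Intermediates appear rounded — rounded just once: four significant digits.
Convert: Distance L = v·t = 0.06403 m/s × 455.6 s = 29.17 m.
Convert: Hardness H = 0.3746 GPa = 3.746e+08 Pa.
SI base units throughout: W = 9.210 N, H = 3.746e+08 Pa, K = 8.122e-04.
Archard volume V = K·W·L/H = 8.122e-04 · 9.210 · 29.17 / 3.746e+08 = 5.825e-10 m³.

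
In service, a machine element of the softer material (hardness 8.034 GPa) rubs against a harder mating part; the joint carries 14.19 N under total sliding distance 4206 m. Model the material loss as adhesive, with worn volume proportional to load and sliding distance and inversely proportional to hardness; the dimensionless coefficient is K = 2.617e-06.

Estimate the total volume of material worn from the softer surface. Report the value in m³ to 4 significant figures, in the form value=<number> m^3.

The algebra holds full precision; intermediate values are shown rounded. Rounded just once, at 4 significant figures.
Convert: Hardness H = 8.034 GPa = 8.034e+09 Pa.
Restated in SI base units: W = 14.19 N, H = 8.034e+09 Pa, K = 2.617e-06.
Archard volume V = K·W·L/H = 2.617e-06 · 14.19 · 4206 / 8.034e+09 = 1.944e-11 m³.

value=1.944e-11 m^3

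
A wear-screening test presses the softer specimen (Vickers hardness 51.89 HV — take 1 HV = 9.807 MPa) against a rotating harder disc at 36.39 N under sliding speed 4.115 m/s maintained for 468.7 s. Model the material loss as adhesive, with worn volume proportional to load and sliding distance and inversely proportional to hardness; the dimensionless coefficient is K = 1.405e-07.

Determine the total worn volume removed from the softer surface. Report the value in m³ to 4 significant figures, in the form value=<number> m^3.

All working math carries full precision — printed values are rounded. Rounded once at the end, at four significant digits.
The distance L = v·t = 4.115 m/s × 468.7 s = 1929 m.
Hardness H = 51.89 HV × 9.807 MPa/HV = 508.9 MPa = 5.089e+08 Pa.
As SI base values: W = 36.39 N, H = 5.089e+08 Pa, K = 1.405e-07.
The Archard volume V = K·W·L/H = 1.405e-07 · 36.39 · 1929 / 5.089e+08 = 1.938e-11 m³.

value=1.938e-11 m^3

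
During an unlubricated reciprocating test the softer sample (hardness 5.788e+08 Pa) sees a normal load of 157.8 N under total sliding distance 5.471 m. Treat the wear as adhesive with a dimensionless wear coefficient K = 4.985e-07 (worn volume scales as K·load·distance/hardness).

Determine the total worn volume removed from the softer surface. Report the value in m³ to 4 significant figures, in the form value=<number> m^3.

value=7.436e-13 m^3

The computation keeps exact precision, and the intermediates are displayed rounded — a single final rounding to four significant digits.
Restated in SI base units: W = 157.8 N, H = 5.788e+08 Pa, K = 4.985e-07.
The Archard volume V = K·W·L/H = 4.985e-07 · 157.8 · 5.471 / 5.788e+08 = 7.436e-13 m³.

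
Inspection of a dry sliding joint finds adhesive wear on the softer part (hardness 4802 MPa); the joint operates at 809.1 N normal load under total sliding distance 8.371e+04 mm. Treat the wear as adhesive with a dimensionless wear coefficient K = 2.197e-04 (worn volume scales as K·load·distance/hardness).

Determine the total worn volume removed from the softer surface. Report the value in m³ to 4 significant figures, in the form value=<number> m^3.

value=3.099e-09 m^3

Every step carries exact precision, and intermediates are printed rounded — a lone final rounding, at four significant digits.
Convert: Total distance L = 8.371e+04 mm = 83.71 m.
Convert: Hardness H = 4802 MPa = 4.802e+09 Pa.
As SI base values: W = 809.1 N, H = 4.802e+09 Pa, K = 2.197e-04.
The Archard volume V = K·W·L/H = 2.197e-04 · 809.1 · 83.71 / 4.802e+09 = 3.099e-09 m³.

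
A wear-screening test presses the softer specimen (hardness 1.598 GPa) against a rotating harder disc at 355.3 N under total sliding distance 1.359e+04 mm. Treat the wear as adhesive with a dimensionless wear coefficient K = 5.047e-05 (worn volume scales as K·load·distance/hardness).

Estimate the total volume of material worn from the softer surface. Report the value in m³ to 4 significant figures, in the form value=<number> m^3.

value=1.525e-10 m^3

The algebra maintains full precision — quoted intermediates are rounded; one final rounding: four significant figures.
Path length L = 1.359e+04 mm = 13.59 m.
Hardness H = 1.598 GPa = 1.598e+09 Pa.
Expressed in SI base units: W = 355.3 N, H = 1.598e+09 Pa, K = 5.047e-05.
Apply Archard: V = K·W·L/H = 5.047e-05 · 355.3 · 13.59 / 1.598e+09 = 1.525e-10 m³.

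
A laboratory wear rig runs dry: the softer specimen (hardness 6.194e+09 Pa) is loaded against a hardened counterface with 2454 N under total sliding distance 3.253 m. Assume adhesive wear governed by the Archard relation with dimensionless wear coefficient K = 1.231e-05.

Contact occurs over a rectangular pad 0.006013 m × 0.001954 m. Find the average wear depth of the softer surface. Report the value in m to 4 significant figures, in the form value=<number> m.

All working math runs at full precision. Intermediates are displayed rounded — a single final rounding to four significant figures.
Contact area A = 0.006013 m × 0.001954 m = 1.175e-05 m².
Working in SI base units: W = 2454 N, H = 6.194e+09 Pa, K = 1.231e-05.
The Archard volume V = K·W·L/H = 1.231e-05 · 2454 · 3.253 / 6.194e+09 = 1.587e-11 m³.
Depth h = V/A = 1.587e-11 / 1.175e-05 = 1.350e-06 m.

value=1.350e-06 m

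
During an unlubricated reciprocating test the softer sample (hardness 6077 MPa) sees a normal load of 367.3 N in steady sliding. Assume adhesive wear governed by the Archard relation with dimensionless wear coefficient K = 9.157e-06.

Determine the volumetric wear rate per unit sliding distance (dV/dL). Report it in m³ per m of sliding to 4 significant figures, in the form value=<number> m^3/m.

All working math holds exact precision — the intermediates are displayed rounded — one last rounding, at four significant digits.
Hardness H = 6077 MPa = 6.077e+09 Pa.
Restated in SI base units: W = 367.3 N, H = 6.077e+09 Pa, K = 9.157e-06.
Sliding wear rate dV/dL = K·W/H (no L dependence): 9.157e-06 · 367.3 / 6.077e+09 = 5.535e-13 m³/m.

value=5.535e-13 m^3/m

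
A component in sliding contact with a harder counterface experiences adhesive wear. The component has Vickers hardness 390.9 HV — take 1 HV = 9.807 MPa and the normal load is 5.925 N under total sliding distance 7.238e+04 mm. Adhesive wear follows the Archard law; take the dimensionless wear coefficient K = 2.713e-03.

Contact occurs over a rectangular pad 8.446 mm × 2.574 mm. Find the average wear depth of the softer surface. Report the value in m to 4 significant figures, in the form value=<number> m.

value=1.396e-05 m

All arithmetic carries exact precision, and the intermediates are displayed rounded. Rounded once at the end, at four significant digits.
Convert: Distance L = 7.238e+04 mm = 72.38 m.
Convert: Hardness H = 390.9 HV × 9.807 MPa/HV = 3834 MPa = 3.834e+09 Pa.
Convert: Pad sides 8.446 mm × 2.574 mm = 0.008446 m × 0.002574 m. Contact area A = 0.008446 m × 0.002574 m = 2.174e-05 m².
As SI base values: W = 5.925 N, H = 3.834e+09 Pa, K = 2.713e-03.
Volume removed: V = K·W·L/H = 2.713e-03 · 5.925 · 72.38 / 3.834e+09 = 3.035e-10 m³.
Depth h = V/A = 3.035e-10 / 2.174e-05 = 1.396e-05 m.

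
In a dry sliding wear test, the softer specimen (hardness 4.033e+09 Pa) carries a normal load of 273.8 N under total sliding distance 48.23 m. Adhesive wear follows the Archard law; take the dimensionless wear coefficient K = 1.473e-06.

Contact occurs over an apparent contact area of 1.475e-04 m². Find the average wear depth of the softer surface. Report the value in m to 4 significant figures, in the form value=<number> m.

Printed values are rounded, and every step runs at full precision — a lone final rounding, at 4 significant digits.
Working in SI base units: W = 273.8 N, H = 4.033e+09 Pa, K = 1.473e-06.
By Archard's law, V = K·W·L/H = 1.473e-06 · 273.8 · 48.23 / 4.033e+09 = 4.823e-12 m³.
Depth h = V/A = 4.823e-12 / 1.475e-04 = 3.270e-08 m.

value=3.270e-08 m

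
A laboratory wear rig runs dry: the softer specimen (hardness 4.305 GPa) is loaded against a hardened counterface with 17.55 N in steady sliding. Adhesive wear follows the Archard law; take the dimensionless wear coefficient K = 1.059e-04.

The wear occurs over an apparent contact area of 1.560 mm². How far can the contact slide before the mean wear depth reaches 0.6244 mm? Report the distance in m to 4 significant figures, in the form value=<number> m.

value=2256 m

All arithmetic keeps full precision, and intermediate values appear rounded, and rounded once at the end to four significant figures.
Hardness H = 4.305 GPa = 4.305e+09 Pa.
Contact area A = 1.560 mm² = 1.560e-06 m².
Depth limit h_lim = 0.6244 mm = 6.244e-04 m.
Collected in SI base units: W = 17.55 N, H = 4.305e+09 Pa, K = 1.059e-04.
Volume at the limit: V_lim = h_lim·A = 6.244e-04 · 1.560e-06 = 9.741e-10 m³.
Thus life L = V_lim·H/(K·W) = 9.741e-10 · 4.305e+09 / (1.059e-04 · 17.55) = 2256 m.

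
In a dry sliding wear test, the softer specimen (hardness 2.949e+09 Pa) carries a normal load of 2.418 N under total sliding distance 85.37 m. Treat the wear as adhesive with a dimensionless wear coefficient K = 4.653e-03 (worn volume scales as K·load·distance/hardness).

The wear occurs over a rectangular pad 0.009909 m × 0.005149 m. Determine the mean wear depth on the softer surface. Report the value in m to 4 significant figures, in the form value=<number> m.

The computation maintains full float precision — the intermediates are printed rounded — a lone final rounding: four significant figures.
Contact area A = 0.009909 m × 0.005149 m = 5.102e-05 m².
In SI base units, W = 2.418 N, H = 2.949e+09 Pa, K = 4.653e-03.
The Archard volume V = K·W·L/H = 4.653e-03 · 2.418 · 85.37 / 2.949e+09 = 3.257e-10 m³.
Mean wear depth h = V/A = 3.257e-10 / 5.102e-05 = 6.384e-06 m.

value=6.384e-06 m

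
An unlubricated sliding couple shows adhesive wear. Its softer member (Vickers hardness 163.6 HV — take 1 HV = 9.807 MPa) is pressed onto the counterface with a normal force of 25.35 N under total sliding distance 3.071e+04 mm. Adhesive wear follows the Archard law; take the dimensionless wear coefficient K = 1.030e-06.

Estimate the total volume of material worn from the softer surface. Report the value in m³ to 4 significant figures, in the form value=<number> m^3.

value=4.998e-13 m^3

Displayed values are rounded; the algebra holds full precision. Rounded once at the end to four significant figures.
Convert: Path length L = 3.071e+04 mm = 30.71 m.
Convert: Hardness H = 163.6 HV × 9.807 MPa/HV = 1604 MPa = 1.604e+09 Pa.
Restated in SI base units: W = 25.35 N, H = 1.604e+09 Pa, K = 1.030e-06.
Apply Archard: V = K·W·L/H = 1.030e-06 · 25.35 · 30.71 / 1.604e+09 = 4.998e-13 m³.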